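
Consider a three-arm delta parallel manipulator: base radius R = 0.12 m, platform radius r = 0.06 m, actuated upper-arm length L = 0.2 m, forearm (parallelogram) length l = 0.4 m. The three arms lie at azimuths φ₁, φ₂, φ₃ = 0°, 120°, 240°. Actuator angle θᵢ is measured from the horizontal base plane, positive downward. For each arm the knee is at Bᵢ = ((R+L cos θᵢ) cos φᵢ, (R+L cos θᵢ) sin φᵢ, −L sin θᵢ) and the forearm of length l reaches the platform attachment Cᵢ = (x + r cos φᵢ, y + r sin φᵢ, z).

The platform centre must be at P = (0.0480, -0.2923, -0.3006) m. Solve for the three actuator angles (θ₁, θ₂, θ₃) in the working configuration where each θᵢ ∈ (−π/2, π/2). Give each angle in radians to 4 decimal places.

rotate P by −φ1: (0.0480, -0.2923, -0.3006)
  A cos θ + B sin θ = C:  0.0120·cos θ + -0.3006·sin θ = -0.1399
  √(A²+B²)=0.3008;  θ1 = -1.5309+2.0543 ≈ 0.5234
arm 2 (φ=120.0°): x'=-0.2771, y'=0.1046
  e−x'=0.3371;  (l²−L²−(e−x')²−y'²−z²)/2L = -0.2374
  γ=atan2(-0.3006,0.3371)=-0.7282;  ψ=arccos(-0.5256)=2.1242;  θ2=γ+ψ≈1.3960
rotate P by −φ3: (0.2291, 0.1877, -0.3006)
  A cos θ + B sin θ = C:  -0.1691·cos θ + -0.3006·sin θ = -0.0855
  θ3 = atan2(B,A) + arccos(C/0.3449) = -0.2620

θ₁ = 0.5234, θ₂ = 1.3960, θ₃ = -0.2620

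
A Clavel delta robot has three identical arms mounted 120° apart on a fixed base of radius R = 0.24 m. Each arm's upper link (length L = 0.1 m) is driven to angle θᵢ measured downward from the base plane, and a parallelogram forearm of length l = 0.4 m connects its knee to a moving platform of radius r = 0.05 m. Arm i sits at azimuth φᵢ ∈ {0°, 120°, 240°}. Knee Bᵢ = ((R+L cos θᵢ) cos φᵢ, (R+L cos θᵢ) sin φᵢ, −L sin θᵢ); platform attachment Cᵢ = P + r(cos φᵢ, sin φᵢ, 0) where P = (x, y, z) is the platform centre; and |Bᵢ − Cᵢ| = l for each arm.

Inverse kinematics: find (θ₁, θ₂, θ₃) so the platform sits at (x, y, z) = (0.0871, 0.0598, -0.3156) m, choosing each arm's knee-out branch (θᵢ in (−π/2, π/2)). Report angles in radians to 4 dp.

θ₁ = -0.2621, θ₂ = 0.4364, θ₃ = 1.1345

arm 1 (φ=0.0°): x'=0.0871, y'=0.0598
  e−x'=0.1029;  (l²−L²−(e−x')²−y'²−z²)/2L = 0.1812
  γ=atan2(-0.3156,0.1029)=-1.2556;  ψ=arccos(0.5457)=0.9935;  θ1=γ+ψ≈-0.2621
rotate P by −φ2: (0.0082, -0.1053, -0.3156)
  A=0.1818, B=-0.3156, C=(l²−L²−A²−y'²−z²)/(2L)=0.0313
  √(A²+B²)=0.3642;  θ2 = -1.0483+1.4847 ≈ 0.4364
φ3=240.0° → target in arm frame (-0.0953, 0.0455)
  A cos θ + B sin θ = C:  0.2853·cos θ + -0.3156·sin θ = -0.1655
  θ3 = atan2(B,A) + arccos(C/0.4255) = 1.1345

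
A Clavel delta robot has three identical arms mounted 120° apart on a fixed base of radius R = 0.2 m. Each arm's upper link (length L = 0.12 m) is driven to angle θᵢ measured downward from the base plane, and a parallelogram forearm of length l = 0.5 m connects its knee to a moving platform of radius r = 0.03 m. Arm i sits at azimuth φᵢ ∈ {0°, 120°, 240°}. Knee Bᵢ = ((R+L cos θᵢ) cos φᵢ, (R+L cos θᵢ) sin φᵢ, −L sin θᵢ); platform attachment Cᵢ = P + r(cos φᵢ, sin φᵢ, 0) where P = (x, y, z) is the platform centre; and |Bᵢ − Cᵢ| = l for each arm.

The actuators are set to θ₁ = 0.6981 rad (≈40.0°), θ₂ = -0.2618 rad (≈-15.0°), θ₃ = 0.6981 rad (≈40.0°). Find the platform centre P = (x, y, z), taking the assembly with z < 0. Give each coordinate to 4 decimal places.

(-0.0623, 0.1079, -0.4422)

φ1=0.0°: virtual centre (0.2619, 0.0000, -0.0771), radius l
arm 2 at φ=120.0°: (R−r)+L cos θ2 = 0.2859;  S2 = (-0.1430, 0.2476, 0.0311)
S3 = (0.2619·cos240.0°, 0.2619·sin240.0°, -0.0771) = (-0.1310, -0.2268, -0.0771)
eliminate P² terms by subtracting sphere 1 from 2 and 3
[-0.8098 0.4952 0.2164]·P = 0.0082;  [-0.7858 -0.4537 0.0000]·P = 0.0000
det = 0.7565;  x = -0.0049+0.1298z,  y = 0.0085+-0.2248z
into |P−S₁|² = l²: 1.0674z² + 0.0812z + -0.1728 = 0;  Δ = 0.7443;  z = -0.4422 or 0.3661 → z<0 root = -0.4422
x = -0.0623, y = 0.1079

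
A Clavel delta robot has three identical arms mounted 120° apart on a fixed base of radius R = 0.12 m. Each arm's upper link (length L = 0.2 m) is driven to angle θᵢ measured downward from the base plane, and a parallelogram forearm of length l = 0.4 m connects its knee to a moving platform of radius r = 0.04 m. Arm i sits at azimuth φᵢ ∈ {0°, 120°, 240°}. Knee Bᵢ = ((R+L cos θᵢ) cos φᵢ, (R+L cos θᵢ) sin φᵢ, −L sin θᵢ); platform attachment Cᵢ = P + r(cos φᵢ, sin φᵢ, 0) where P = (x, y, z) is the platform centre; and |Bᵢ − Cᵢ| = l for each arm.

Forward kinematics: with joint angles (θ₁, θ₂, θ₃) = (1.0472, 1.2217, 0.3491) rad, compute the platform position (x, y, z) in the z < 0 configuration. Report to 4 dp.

(-0.0492, -0.1689, -0.4542)

centre 1 = (0.1800·cos0.0°, 0.1800·sin0.0°, -0.1732) = (0.1800, 0.0000, -0.1732)
arm 2 at φ=120.0°: ρ2 = 0.1484;  centre 2 = (-0.0742, 0.1285, -0.1879)
centre 3 = (0.2679·cos240.0°, 0.2679·sin240.0°, -0.0684) = (-0.1340, -0.2320, -0.0684)
|centre ₂|²−|centre ₁|² = -0.0051;  |centre ₃|²−|centre ₁|² = 0.0141
linear system: -0.5084x+0.2571y = -0.0051−-0.0295z; -0.6279x+-0.4641y = 0.0141−0.2096z
Cramer: x(z) = -0.0032+0.1012z;  y(z) = -0.0260+0.3147z
quadratic in z: (1.1093)z²+(0.2930)z+(-0.0958)=0, √Δ=0.7147 → z ∈ {-0.4542, 0.1901}; z = -0.4542 (taking z<0)
x = -0.0492, y = -0.1689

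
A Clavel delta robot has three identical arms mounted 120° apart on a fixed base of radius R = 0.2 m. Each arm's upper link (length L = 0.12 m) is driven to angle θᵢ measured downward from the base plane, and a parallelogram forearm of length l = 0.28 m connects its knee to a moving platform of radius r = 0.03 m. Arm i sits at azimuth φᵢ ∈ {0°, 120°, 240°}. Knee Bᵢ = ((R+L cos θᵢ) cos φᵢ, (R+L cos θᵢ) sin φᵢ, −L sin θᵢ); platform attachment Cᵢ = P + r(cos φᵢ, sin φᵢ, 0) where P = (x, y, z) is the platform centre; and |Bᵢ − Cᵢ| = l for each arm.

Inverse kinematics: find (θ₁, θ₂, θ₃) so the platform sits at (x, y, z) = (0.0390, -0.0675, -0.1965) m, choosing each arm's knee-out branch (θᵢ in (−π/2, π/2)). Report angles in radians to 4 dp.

θ₁ = 0.5232, θ₂ = 1.3960, θ₃ = 0.5236

rotate P by −φ1: (0.0390, -0.0675, -0.1965)
  A=0.1310, B=-0.1965, C=(l²−L²−A²−y'²−z²)/(2L)=0.0153
  θ1 = atan2(B,A) + arccos(C/0.2362) = 0.5232
rotate P by −φ2: (-0.0780, 0.0000, -0.1965)
  e−x'=0.2480;  (l²−L²−(e−x')²−y'²−z²)/2L = -0.1504
  √(A²+B²)=0.3164;  θ2 = -0.6701+2.0662 ≈ 1.3960
rotate P by −φ3: (0.0390, 0.0675, -0.1965)
  A=0.1310, B=-0.1965, C=(l²−L²−A²−y'²−z²)/(2L)=0.0152
  √(A²+B²)=0.2362;  θ3 = -0.9826+1.5063 ≈ 0.5236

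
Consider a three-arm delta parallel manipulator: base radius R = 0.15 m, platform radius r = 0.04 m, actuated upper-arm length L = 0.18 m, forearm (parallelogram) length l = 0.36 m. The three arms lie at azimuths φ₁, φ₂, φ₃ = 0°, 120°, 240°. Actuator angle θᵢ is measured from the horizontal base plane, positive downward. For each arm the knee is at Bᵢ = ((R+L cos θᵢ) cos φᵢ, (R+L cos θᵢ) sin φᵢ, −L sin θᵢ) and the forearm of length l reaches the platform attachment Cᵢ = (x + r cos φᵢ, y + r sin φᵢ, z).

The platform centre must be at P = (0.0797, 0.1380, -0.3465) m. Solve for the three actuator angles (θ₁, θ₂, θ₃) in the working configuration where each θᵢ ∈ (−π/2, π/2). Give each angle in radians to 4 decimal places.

φ1=0.0° → target in arm frame (0.0797, 0.1380)
  A=0.0303, B=-0.3465, C=(l²−L²−A²−y'²−z²)/(2L)=-0.1190
  γ=atan2(-0.3465,0.0303)=-1.4836;  ψ=arccos(-0.3420)=1.9198;  θ1=γ+ψ≈0.4363
rotate P by −φ2: (0.0797, -0.1380, -0.3465)
  A cos θ + B sin θ = C:  0.0303·cos θ + -0.3465·sin θ = -0.1190
  √(A²+B²)=0.3478;  θ2 = -1.4835+1.9199 ≈ 0.4365
arm 3 (φ=240.0°): x'=-0.1594, y'=0.0000
  A=0.2694, B=-0.3465, C=(l²−L²−A²−y'²−z²)/(2L)=-0.2650
  √(A²+B²)=0.4389;  θ3 = -0.9100+2.2192 ≈ 1.3092

θ₁ = 0.4363, θ₂ = 0.4365, θ₃ = 1.3092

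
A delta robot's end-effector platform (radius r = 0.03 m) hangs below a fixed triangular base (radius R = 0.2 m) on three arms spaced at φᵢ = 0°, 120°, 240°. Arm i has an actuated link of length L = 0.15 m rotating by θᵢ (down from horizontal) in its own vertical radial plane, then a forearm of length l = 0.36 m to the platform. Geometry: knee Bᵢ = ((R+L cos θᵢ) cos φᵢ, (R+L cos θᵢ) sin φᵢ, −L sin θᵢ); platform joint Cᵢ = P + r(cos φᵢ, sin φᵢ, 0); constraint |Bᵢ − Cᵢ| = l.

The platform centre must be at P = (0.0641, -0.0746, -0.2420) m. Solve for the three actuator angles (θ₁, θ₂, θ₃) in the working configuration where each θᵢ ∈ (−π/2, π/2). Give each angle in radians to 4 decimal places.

φ1=0.0° → target in arm frame (0.0641, -0.0746)
  A cos θ + B sin θ = C:  0.1059·cos θ + -0.2420·sin θ = 0.1059
  θ1 = atan2(B,A) + arccos(C/0.2642) = 0.0002
φ2=120.0° → target in arm frame (-0.0967, -0.0182)
  A cos θ + B sin θ = C:  0.2667·cos θ + -0.2420·sin θ = -0.0763
  θ2 = atan2(B,A) + arccos(C/0.3601) = 1.0474
rotate P by −φ3: (0.0326, 0.0928, -0.2420)
  A=0.1374, B=-0.2420, C=(l²−L²−A²−y'²−z²)/(2L)=0.0701
  γ=atan2(-0.2420,0.1374)=-1.0543;  ψ=arccos(0.2519)=1.3162;  θ3=γ+ψ≈0.2619

θ₁ = 0.0002, θ₂ = 1.0474, θ₃ = 0.2619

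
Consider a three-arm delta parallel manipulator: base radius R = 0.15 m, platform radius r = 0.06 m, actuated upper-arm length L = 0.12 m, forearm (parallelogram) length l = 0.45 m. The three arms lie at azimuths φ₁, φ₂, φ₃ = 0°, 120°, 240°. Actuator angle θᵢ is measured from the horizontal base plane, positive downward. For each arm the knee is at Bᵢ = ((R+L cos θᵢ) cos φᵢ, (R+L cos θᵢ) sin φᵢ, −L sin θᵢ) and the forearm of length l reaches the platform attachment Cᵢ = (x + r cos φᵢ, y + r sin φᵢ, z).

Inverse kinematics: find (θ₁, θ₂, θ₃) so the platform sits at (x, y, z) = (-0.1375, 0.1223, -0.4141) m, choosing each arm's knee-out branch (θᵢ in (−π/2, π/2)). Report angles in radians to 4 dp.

θ₁ = 0.9599, θ₂ = -0.2618, θ₃ = 0.6111

φ1=0.0° → target in arm frame (-0.1375, 0.1223)
  e−x'=0.2275;  (l²−L²−(e−x')²−y'²−z²)/2L = -0.2087
  γ=atan2(-0.4141,0.2275)=-1.0684;  ψ=arccos(-0.4418)=2.0283;  θ1=γ+ψ≈0.9599
φ2=120.0° → target in arm frame (0.1747, 0.0579)
  A=-0.0847, B=-0.4141, C=(l²−L²−A²−y'²−z²)/(2L)=0.0254
  √(A²+B²)=0.4227;  θ2 = -1.7725+1.5107 ≈ -0.2618
φ3=240.0° → target in arm frame (-0.0372, -0.1802)
  A=0.1272, B=-0.4141, C=(l²−L²−A²−y'²−z²)/(2L)=-0.1335
  γ=atan2(-0.4141,0.1272)=-1.2729;  ψ=arccos(-0.3081)=1.8840;  θ3=γ+ψ≈0.6111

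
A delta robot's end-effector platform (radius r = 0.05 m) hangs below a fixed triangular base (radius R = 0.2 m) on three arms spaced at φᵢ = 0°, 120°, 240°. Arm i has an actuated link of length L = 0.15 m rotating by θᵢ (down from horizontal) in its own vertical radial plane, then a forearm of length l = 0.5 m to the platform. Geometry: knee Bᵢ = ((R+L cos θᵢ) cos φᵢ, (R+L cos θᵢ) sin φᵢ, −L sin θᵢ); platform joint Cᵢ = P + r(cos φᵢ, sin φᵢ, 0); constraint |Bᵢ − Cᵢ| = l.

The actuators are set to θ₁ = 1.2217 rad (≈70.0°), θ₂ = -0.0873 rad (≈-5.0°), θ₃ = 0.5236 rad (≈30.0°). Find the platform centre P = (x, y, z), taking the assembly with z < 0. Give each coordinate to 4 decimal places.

centre 1 = (0.2013·cos0.0°, 0.2013·sin0.0°, -0.1410) = (0.2013, 0.0000, -0.1410)
arm 2 at φ=120.0°: e+L cos θ2 = 0.2994;  centre 2 = (-0.1497, 0.2593, 0.0131)
φ3=240.0°: virtual centre (-0.1400, -0.2424, -0.0750), radius l
eliminate P² terms by subtracting sphere 1 from 2 and 3
[-0.7020 0.5186 0.3081]·P = 0.0294;  [-0.6825 -0.4848 0.1319]·P = 0.0236
det = 0.6943;  x = -0.0382+0.3136z,  y = 0.0051+-0.1695z
into |P−centre ₁|² = l²: 1.1271z² + 0.1300z + -0.1728 = 0;  Δ = 0.7957;  z = -0.4534 or 0.3381 → z<0 root = -0.4534
x = -0.1804, y = 0.0819

(-0.1804, 0.0819, -0.4534)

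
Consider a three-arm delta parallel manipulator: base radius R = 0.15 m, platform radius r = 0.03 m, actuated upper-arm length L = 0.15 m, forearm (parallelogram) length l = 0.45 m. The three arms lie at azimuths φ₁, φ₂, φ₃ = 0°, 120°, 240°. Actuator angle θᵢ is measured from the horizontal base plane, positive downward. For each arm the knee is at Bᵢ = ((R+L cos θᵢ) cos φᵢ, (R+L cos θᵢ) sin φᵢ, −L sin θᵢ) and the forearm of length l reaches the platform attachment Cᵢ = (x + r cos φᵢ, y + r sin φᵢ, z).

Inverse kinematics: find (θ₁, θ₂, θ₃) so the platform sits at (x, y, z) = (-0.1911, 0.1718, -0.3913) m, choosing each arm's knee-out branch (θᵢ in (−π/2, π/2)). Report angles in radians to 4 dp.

rotate P by −φ1: (-0.1911, 0.1718, -0.3913)
  A cos θ + B sin θ = C:  0.3111·cos θ + -0.3913·sin θ = -0.3314
  θ1 = atan2(B,A) + arccos(C/0.4999) = 1.3964
rotate P by −φ2: (0.2443, 0.0796, -0.3913)
  A=-0.1243, B=-0.3913, C=(l²−L²−A²−y'²−z²)/(2L)=0.0170
  γ=atan2(-0.3913,-0.1243)=-1.8785;  ψ=arccos(0.0413)=1.5295;  θ2=γ+ψ≈-0.3490
rotate P by −φ3: (-0.0532, -0.2514, -0.3913)
  e−x'=0.1732;  (l²−L²−(e−x')²−y'²−z²)/2L = -0.2211
  θ3 = atan2(B,A) + arccos(C/0.4279) = 0.9597

θ₁ = 1.3964, θ₂ = -0.3490, θ₃ = 0.9597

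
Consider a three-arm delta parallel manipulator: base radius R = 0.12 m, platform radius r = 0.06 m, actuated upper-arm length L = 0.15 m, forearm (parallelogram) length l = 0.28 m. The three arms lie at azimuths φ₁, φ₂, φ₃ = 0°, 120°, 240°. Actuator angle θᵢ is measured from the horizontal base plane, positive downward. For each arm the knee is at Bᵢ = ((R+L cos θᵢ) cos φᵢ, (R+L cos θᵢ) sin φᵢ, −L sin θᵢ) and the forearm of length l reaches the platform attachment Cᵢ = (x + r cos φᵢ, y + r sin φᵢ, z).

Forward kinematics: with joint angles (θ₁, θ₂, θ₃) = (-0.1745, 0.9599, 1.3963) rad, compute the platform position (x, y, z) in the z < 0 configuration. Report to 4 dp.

(0.1749, 0.0739, -0.2420)

O1 = (0.2077·cos0.0°, 0.2077·sin0.0°, 0.0260) = (0.2077, 0.0000, 0.0260)
φ2=120.0°: virtual centre (-0.0730, 0.1265, -0.1229), radius l
φ3=240.0°: virtual centre (-0.0430, -0.0745, -0.1477), radius l
subtract pairs → two planes through P
[-0.5615 0.2529 -0.2978]·P = -0.0074;  [-0.5015 -0.1490 -0.3475]·P = -0.0146
det = 0.2105;  x = 0.0228+-0.6284z,  y = 0.0213+-0.2174z
quadratic in z: (1.4421)z²+(0.1711)z+(-0.0431)=0, √Δ=0.5270 → z ∈ {-0.2420, 0.1234}; z = -0.2420 (taking z<0)
x = 0.1749, y = 0.0739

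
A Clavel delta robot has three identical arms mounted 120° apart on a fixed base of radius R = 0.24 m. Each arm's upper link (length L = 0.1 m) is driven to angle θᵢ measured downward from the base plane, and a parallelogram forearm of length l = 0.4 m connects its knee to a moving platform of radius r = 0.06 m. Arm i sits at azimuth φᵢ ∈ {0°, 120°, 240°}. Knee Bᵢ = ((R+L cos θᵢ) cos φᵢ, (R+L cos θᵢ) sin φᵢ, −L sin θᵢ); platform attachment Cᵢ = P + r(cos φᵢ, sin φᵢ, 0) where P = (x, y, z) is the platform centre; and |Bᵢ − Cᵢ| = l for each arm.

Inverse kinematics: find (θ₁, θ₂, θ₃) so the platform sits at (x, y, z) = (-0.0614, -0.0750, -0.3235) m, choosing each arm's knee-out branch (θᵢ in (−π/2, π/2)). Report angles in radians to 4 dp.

φ1=0.0° → target in arm frame (-0.0614, -0.0750)
  A=0.2414, B=-0.3235, C=(l²−L²−A²−y'²−z²)/(2L)=-0.0928
  √(A²+B²)=0.4036;  θ1 = -0.9297+1.8027 ≈ 0.8729
rotate P by −φ2: (-0.0343, 0.0907, -0.3235)
  A cos θ + B sin θ = C:  0.2143·cos θ + -0.3235·sin θ = -0.0439
  γ=atan2(-0.3235,0.2143)=-0.9858;  ψ=arccos(-0.1131)=1.6842;  θ2=γ+ψ≈0.6983
φ3=240.0° → target in arm frame (0.0957, -0.0157)
  A=0.0843, B=-0.3235, C=(l²−L²−A²−y'²−z²)/(2L)=0.1899
  γ=atan2(-0.3235,0.0843)=-1.3157;  ψ=arccos(0.5681)=0.9666;  θ3=γ+ψ≈-0.3492

θ₁ = 0.8729, θ₂ = 0.6983, θ₃ = -0.3492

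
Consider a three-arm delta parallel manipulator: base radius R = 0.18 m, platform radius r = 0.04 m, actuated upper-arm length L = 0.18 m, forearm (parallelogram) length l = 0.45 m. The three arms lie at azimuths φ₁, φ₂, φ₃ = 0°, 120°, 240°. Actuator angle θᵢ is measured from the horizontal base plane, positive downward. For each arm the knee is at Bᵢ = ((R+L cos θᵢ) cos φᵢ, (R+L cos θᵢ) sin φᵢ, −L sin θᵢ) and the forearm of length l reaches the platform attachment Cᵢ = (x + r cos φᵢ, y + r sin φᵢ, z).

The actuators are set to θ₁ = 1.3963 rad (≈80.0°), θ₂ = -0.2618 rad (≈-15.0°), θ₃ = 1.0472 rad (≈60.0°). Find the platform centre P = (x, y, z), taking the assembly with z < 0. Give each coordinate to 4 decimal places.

φ1=0.0°: virtual centre (0.1713, 0.0000, -0.1773), radius l
arm 2 at φ=120.0°: e+L cos θ2 = 0.3139;  S2 = (-0.1569, 0.2718, 0.0466)
φ3=240.0°: virtual centre (-0.1150, -0.1992, -0.1559), radius l
eliminate P² terms by subtracting sphere 1 from 2 and 3
linear system: -0.6564x+0.5436y = 0.0399−0.4477z; -0.5725x+-0.3984y = 0.0164−0.0428z
det = 0.5727;  x = -0.0434+0.3520z,  y = 0.0211+-0.3985z
quadratic in z: (1.2827)z²+(0.1866)z+(-0.1246)=0, √Δ=0.8209 → z ∈ {-0.3927, 0.2473}; z = -0.3927 (taking z<0)
x = -0.1816, y = 0.1776

(-0.1816, 0.1776, -0.3927)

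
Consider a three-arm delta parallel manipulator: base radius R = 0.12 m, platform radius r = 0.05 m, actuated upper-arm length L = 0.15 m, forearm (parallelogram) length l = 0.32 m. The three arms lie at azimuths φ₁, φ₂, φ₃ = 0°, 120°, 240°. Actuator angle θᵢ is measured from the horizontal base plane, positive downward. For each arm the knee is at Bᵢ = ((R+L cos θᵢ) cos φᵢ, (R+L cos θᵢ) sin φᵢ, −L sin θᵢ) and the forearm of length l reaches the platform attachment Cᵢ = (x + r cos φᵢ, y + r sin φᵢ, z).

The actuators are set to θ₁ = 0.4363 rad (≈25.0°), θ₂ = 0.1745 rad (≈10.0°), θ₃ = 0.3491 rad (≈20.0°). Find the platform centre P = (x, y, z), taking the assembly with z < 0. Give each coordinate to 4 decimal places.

centre 1 = (0.2059·cos0.0°, 0.2059·sin0.0°, -0.0634) = (0.2059, 0.0000, -0.0634)
centre 2 = (0.2177·cos120.0°, 0.2177·sin120.0°, -0.0260) = (-0.1089, 0.1886, -0.0260)
arm 3 at φ=240.0°: ρ3 = 0.2110;  centre 3 = (-0.1055, -0.1827, -0.0513)
subtract pairs → two planes through P
plane₁₂: -0.6296x+0.3771y+0.0747z = 0.0016
Cramer: x(z) = -0.0019+0.0783z;  y(z) = 0.0013-0.0673z
sphere 1 gives Az²+Bz+C=0 with A=1.0107, B=0.0941, C=-0.0552;  B²−4AC=0.2320;  roots -0.2848, 0.1917;  negative root z = -0.2848
x = -0.0242, y = 0.0204

(-0.0242, 0.0204, -0.2848)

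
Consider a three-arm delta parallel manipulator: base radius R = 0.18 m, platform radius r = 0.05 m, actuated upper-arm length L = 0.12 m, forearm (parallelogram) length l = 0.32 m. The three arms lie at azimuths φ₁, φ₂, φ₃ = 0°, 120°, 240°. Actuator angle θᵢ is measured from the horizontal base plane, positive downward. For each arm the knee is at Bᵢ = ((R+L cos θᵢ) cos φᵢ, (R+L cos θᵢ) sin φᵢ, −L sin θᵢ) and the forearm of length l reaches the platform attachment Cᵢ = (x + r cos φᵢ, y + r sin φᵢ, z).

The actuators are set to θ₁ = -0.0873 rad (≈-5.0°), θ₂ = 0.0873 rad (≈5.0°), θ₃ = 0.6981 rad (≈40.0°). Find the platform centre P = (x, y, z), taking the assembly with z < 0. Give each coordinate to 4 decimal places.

centre 1 = (0.2495·cos0.0°, 0.2495·sin0.0°, 0.0105) = (0.2495, 0.0000, 0.0105)
arm 2 at φ=120.0°: e+L cos θ2 = 0.2495;  centre 2 = (-0.1248, 0.2161, -0.0105)
centre 3 = (0.2219·cos240.0°, 0.2219·sin240.0°, -0.0771) = (-0.1110, -0.1922, -0.0771)
subtract pairs → two planes through P
linear system: -0.7486x+0.4322y = 0.0000−-0.0419z; -0.7210x+-0.3844y = -0.0072−-0.1752z
det = 0.5994;  x = 0.0052+-0.1532z,  y = 0.0090+-0.1685z
sphere 1 gives Az²+Bz+C=0 with A=1.0518, B=0.0509, C=-0.0425;  B²−4AC=0.1814;  roots -0.2267, 0.1783;  negative root z = -0.2267
x = 0.0399, y = 0.0471

(0.0399, 0.0471, -0.2267)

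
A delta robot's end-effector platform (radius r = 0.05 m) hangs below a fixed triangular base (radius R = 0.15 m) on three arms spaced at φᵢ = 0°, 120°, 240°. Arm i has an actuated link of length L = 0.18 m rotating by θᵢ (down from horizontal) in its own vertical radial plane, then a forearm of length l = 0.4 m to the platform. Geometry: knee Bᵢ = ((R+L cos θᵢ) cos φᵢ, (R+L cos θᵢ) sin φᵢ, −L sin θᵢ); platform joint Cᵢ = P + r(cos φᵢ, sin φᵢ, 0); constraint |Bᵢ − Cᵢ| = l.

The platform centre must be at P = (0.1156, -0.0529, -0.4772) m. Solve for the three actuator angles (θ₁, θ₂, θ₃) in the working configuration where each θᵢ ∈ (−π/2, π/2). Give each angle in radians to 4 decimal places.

arm 1 (φ=0.0°): x'=0.1156, y'=-0.0529
  A=-0.0156, B=-0.4772, C=(l²−L²−A²−y'²−z²)/(2L)=-0.2866
  θ1 = atan2(B,A) + arccos(C/0.4775) = 0.6111
rotate P by −φ2: (-0.1036, -0.0737, -0.4772)
  A cos θ + B sin θ = C:  0.2036·cos θ + -0.4772·sin θ = -0.4083
  γ=atan2(-0.4772,0.2036)=-1.1675;  ψ=arccos(-0.7871)=2.4768;  θ2=γ+ψ≈1.3093
rotate P by −φ3: (-0.0120, 0.1266, -0.4772)
  A=0.1120, B=-0.4772, C=(l²−L²−A²−y'²−z²)/(2L)=-0.3574
  θ3 = atan2(B,A) + arccos(C/0.4902) = 1.0477

θ₁ = 0.6111, θ₂ = 1.3093, θ₃ = 1.0477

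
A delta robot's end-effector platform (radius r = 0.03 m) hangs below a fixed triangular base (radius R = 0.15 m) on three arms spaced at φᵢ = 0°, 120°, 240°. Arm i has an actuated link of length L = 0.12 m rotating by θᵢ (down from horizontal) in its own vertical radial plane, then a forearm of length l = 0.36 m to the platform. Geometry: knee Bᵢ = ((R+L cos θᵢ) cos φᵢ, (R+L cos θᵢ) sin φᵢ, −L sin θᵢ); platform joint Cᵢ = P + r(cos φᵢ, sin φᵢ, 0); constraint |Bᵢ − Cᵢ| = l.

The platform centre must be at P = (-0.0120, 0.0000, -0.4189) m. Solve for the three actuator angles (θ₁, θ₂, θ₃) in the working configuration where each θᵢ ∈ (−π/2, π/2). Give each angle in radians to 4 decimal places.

θ₁ = 1.1341, θ₂ = 1.0471, θ₃ = 1.0471

φ1=0.0° → target in arm frame (-0.0120, 0.0000)
  e−x'=0.1320;  (l²−L²−(e−x')²−y'²−z²)/2L = -0.3238
  γ=atan2(-0.4189,0.1320)=-1.2655;  ψ=arccos(-0.7371)=2.3996;  θ1=γ+ψ≈1.1341
arm 2 (φ=120.0°): x'=0.0060, y'=0.0104
  e−x'=0.1140;  (l²−L²−(e−x')²−y'²−z²)/2L = -0.3058
  γ=atan2(-0.4189,0.1140)=-1.3051;  ψ=arccos(-0.7043)=2.3522;  θ2=γ+ψ≈1.0471
rotate P by −φ3: (0.0060, -0.0104, -0.4189)
  e−x'=0.1140;  (l²−L²−(e−x')²−y'²−z²)/2L = -0.3058
  θ3 = atan2(B,A) + arccos(C/0.4341) = 1.0471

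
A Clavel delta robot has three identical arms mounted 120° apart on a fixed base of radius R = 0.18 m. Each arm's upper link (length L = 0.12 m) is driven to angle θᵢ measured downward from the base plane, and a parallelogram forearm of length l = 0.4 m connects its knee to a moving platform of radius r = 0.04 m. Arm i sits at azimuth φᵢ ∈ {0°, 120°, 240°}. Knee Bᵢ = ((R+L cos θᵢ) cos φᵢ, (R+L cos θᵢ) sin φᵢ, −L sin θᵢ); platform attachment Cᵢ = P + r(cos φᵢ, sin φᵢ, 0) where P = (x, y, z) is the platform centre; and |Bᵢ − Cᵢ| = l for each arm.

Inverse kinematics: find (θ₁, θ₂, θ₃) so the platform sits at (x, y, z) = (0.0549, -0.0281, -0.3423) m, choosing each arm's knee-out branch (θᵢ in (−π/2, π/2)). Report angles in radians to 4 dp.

θ₁ = 0.0003, θ₂ = 0.6115, θ₃ = 0.3493

rotate P by −φ1: (0.0549, -0.0281, -0.3423)
  A=0.0851, B=-0.3423, C=(l²−L²−A²−y'²−z²)/(2L)=0.0850
  θ1 = atan2(B,A) + arccos(C/0.3527) = 0.0003
arm 2 (φ=120.0°): x'=-0.0518, y'=-0.0335
  A cos θ + B sin θ = C:  0.1918·cos θ + -0.3423·sin θ = -0.0395
  θ2 = atan2(B,A) + arccos(C/0.3924) = 0.6115
arm 3 (φ=240.0°): x'=-0.0031, y'=0.0616
  e−x'=0.1431;  (l²−L²−(e−x')²−y'²−z²)/2L = 0.0173
  θ3 = atan2(B,A) + arccos(C/0.3710) = 0.3493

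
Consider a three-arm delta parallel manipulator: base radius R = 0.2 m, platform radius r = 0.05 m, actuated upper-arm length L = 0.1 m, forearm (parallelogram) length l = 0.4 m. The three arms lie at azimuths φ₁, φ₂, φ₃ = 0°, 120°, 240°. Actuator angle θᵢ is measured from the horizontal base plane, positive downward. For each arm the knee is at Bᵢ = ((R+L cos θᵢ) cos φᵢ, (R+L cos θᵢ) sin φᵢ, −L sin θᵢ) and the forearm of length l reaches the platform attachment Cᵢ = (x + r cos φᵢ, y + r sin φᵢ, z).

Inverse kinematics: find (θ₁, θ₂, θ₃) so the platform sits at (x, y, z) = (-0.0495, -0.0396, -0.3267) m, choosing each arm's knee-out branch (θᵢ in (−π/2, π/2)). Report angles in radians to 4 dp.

θ₁ = 0.5234, θ₂ = 0.2622, θ₃ = -0.2615

arm 1 (φ=0.0°): x'=-0.0495, y'=-0.0396
  A=0.1995, B=-0.3267, C=(l²−L²−A²−y'²−z²)/(2L)=0.0095
  γ=atan2(-0.3267,0.1995)=-1.0226;  ψ=arccos(0.0248)=1.5460;  θ1=γ+ψ≈0.5234
arm 2 (φ=120.0°): x'=-0.0095, y'=0.0627
  A cos θ + B sin θ = C:  0.1595·cos θ + -0.3267·sin θ = 0.0694
  θ2 = atan2(B,A) + arccos(C/0.3636) = 0.2622
arm 3 (φ=240.0°): x'=0.0590, y'=-0.0231
  A cos θ + B sin θ = C:  0.0910·cos θ + -0.3267·sin θ = 0.1723
  θ3 = atan2(B,A) + arccos(C/0.3391) = -0.2615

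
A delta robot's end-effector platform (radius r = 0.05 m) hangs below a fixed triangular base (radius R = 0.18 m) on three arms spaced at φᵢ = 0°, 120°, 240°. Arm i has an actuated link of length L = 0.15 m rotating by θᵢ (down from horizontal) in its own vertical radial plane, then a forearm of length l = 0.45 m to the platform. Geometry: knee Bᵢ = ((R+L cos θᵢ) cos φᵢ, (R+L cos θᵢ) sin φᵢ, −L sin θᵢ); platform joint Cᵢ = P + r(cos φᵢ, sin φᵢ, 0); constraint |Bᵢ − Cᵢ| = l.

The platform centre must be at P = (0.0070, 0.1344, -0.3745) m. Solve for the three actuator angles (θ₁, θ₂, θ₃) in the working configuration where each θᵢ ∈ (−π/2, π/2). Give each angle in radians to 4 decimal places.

arm 1 (φ=0.0°): x'=0.0070, y'=0.1344
  A=0.1230, B=-0.3745, C=(l²−L²−A²−y'²−z²)/(2L)=0.0219
  γ=atan2(-0.3745,0.1230)=-1.2535;  ψ=arccos(0.0555)=1.5153;  θ1=γ+ψ≈0.2619
φ2=120.0° → target in arm frame (0.1129, -0.0733)
  e−x'=0.0171;  (l²−L²−(e−x')²−y'²−z²)/2L = 0.1136
  θ2 = atan2(B,A) + arccos(C/0.3749) = -0.2623
rotate P by −φ3: (-0.1199, -0.0611, -0.3745)
  e−x'=0.2499;  (l²−L²−(e−x')²−y'²−z²)/2L = -0.0881
  γ=atan2(-0.3745,0.2499)=-0.9824;  ψ=arccos(-0.1957)=1.7678;  θ3=γ+ψ≈0.7854

θ₁ = 0.2619, θ₂ = -0.2623, θ₃ = 0.7854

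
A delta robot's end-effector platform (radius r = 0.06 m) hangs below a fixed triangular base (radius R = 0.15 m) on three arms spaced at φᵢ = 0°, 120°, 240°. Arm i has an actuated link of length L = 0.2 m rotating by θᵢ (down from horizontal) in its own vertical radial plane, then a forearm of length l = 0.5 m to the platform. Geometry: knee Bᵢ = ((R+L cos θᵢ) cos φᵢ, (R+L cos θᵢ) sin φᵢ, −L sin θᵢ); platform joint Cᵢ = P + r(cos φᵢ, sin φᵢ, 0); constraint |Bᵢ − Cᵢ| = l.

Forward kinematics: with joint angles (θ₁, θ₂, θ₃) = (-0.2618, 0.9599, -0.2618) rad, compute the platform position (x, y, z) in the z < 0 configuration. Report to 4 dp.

(0.1254, -0.2172, -0.3701)

arm 1 at φ=0.0°: e+L cos θ1 = 0.2832;  S1 = (0.2832, 0.0000, 0.0518)
φ2=120.0°: virtual centre (-0.1024, 0.1773, -0.1638), radius l
arm 3 at φ=240.0°: e+L cos θ3 = 0.2832;  S3 = (-0.1416, -0.2452, 0.0518)
|S₂|²−|S₁|² = -0.0141;  |S₃|²−|S₁|² = 0.0000
[-0.7711 0.3546 -0.4312]·P = -0.0141;  [-0.8496 -0.4905 0.0000]·P = 0.0000
det = 0.6795;  x = 0.0102+-0.3113z,  y = -0.0177+0.5391z
into |P−S₁|² = l²: 1.3875z² + 0.0474z + -0.1725 = 0;  Δ = 0.9596;  z = -0.3701 or 0.3359 → z<0 root = -0.3701
x = 0.1254, y = -0.2172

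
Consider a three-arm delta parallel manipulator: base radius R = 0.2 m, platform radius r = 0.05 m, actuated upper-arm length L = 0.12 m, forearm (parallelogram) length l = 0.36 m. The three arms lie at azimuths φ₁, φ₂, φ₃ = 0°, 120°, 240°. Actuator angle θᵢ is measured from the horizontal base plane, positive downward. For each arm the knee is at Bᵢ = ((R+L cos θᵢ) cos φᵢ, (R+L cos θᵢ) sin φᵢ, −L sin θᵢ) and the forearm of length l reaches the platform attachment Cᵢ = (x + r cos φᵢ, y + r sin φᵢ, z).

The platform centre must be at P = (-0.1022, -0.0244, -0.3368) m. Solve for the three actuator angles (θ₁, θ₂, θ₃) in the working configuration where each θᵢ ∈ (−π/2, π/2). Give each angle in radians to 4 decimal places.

rotate P by −φ1: (-0.1022, -0.0244, -0.3368)
  A cos θ + B sin θ = C:  0.2522·cos θ + -0.3368·sin θ = -0.2601
  √(A²+B²)=0.4208;  θ1 = -0.9281+2.2373 ≈ 1.3093
rotate P by −φ2: (0.0300, 0.1007, -0.3368)
  A cos θ + B sin θ = C:  0.1200·cos θ + -0.3368·sin θ = -0.0949
  θ2 = atan2(B,A) + arccos(C/0.3575) = 0.6111
arm 3 (φ=240.0°): x'=0.0722, y'=-0.0763
  A cos θ + B sin θ = C:  0.0778·cos θ + -0.3368·sin θ = -0.0421
  γ=atan2(-0.3368,0.0778)=-1.3439;  ψ=arccos(-0.1218)=1.6929;  θ3=γ+ψ≈0.3490

θ₁ = 1.3093, θ₂ = 0.6111, θ₃ = 0.3490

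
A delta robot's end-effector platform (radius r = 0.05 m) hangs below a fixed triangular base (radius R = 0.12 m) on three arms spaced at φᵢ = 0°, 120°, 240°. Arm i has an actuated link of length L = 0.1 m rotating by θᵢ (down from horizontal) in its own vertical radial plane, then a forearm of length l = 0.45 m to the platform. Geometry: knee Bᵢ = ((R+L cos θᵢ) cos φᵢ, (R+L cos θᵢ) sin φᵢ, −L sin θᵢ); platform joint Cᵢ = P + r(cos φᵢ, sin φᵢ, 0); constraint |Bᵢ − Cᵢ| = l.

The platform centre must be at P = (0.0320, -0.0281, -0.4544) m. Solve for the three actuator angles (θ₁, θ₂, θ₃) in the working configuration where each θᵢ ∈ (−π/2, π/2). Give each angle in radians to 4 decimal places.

θ₁ = 0.2622, θ₂ = 0.5237, θ₃ = 0.3494

arm 1 (φ=0.0°): x'=0.0320, y'=-0.0281
  A cos θ + B sin θ = C:  0.0380·cos θ + -0.4544·sin θ = -0.0811
  θ1 = atan2(B,A) + arccos(C/0.4560) = 0.2622
φ2=120.0° → target in arm frame (-0.0403, -0.0137)
  A cos θ + B sin θ = C:  0.1103·cos θ + -0.4544·sin θ = -0.1317
  θ2 = atan2(B,A) + arccos(C/0.4676) = 0.5237
φ3=240.0° → target in arm frame (0.0083, 0.0418)
  A cos θ + B sin θ = C:  0.0617·cos θ + -0.4544·sin θ = -0.0976
  γ=atan2(-0.4544,0.0617)=-1.4359;  ψ=arccos(-0.2129)=1.7853;  θ3=γ+ψ≈0.3494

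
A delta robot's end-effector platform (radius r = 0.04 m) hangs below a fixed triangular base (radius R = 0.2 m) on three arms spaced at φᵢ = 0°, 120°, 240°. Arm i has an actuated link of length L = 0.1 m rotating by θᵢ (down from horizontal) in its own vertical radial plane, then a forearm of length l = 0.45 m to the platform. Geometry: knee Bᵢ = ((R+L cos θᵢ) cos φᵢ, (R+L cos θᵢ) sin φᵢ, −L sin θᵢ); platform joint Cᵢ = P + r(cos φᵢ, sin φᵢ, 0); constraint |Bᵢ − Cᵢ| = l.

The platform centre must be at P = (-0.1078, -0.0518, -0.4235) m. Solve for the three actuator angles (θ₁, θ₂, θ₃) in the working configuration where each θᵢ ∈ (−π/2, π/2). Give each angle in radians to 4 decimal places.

rotate P by −φ1: (-0.1078, -0.0518, -0.4235)
  A cos θ + B sin θ = C:  0.2678·cos θ + -0.4235·sin θ = -0.3063
  √(A²+B²)=0.5011;  θ1 = -1.0069+2.2284 ≈ 1.2215
rotate P by −φ2: (0.0090, 0.1193, -0.4235)
  A=0.1510, B=-0.4235, C=(l²−L²−A²−y'²−z²)/(2L)=-0.1193
  θ2 = atan2(B,A) + arccos(C/0.4496) = 0.6110
rotate P by −φ3: (0.0988, -0.0675, -0.4235)
  A=0.0612, B=-0.4235, C=(l²−L²−A²−y'²−z²)/(2L)=0.0242
  γ=atan2(-0.4235,0.0612)=-1.4272;  ψ=arccos(0.0566)=1.5141;  θ3=γ+ψ≈0.0869

θ₁ = 1.2215, θ₂ = 0.6110, θ₃ = 0.0869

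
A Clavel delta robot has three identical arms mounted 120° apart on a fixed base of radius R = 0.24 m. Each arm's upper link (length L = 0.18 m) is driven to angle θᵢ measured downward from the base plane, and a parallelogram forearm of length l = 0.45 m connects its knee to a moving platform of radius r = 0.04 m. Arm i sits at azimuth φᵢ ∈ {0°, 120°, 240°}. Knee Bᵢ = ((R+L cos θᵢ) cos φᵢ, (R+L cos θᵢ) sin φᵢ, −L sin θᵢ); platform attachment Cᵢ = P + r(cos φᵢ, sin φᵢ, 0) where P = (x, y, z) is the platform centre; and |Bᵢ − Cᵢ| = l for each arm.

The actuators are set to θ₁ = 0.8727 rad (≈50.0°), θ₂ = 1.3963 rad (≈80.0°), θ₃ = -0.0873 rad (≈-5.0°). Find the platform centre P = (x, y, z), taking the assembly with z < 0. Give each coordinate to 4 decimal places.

(-0.0152, -0.1910, -0.3757)

φ1=0.0°: virtual centre (0.3157, 0.0000, -0.1379), radius l
S2 = (0.2313·cos120.0°, 0.2313·sin120.0°, -0.1773) = (-0.1156, 0.2003, -0.1773)
arm 3 at φ=240.0°: (R−r)+L cos θ3 = 0.3793;  S3 = (-0.1897, -0.3285, 0.0157)
subtract pairs → two planes through P
plane₁₂: -0.8626x+0.4005y+-0.0787z = -0.0338
Cramer: x(z) = 0.0124+0.0734z;  y(z) = -0.0577+0.3547z
quadratic in z: (1.1312)z²+(0.1903)z+(-0.0881)=0, √Δ=0.6595 → z ∈ {-0.3757, 0.2074}; z = -0.3757 (taking z<0)
x = -0.0152, y = -0.1910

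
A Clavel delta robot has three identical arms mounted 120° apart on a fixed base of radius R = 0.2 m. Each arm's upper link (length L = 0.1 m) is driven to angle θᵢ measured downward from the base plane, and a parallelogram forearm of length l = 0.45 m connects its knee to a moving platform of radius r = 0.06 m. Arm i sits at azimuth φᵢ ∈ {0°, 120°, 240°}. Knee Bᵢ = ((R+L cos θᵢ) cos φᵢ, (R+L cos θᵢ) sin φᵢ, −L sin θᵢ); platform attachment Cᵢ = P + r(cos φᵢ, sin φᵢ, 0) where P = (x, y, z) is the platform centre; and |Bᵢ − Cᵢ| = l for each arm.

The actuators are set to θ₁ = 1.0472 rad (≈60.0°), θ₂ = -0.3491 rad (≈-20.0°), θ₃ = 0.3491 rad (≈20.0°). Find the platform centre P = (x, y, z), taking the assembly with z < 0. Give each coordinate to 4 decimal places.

(-0.1313, 0.0666, -0.3945)

arm 1 at φ=0.0°: e+L cos θ1 = 0.1900;  S1 = (0.1900, 0.0000, -0.0866)
S2 = (0.2340·cos120.0°, 0.2340·sin120.0°, 0.0342) = (-0.1170, 0.2026, 0.0342)
arm 3 at φ=240.0°: e+L cos θ3 = 0.2340;  S3 = (-0.1170, -0.2026, -0.0342)
|S₂|²−|S₁|² = 0.0123;  |S₃|²−|S₁|² = 0.0123
[-0.6140 0.4052 0.2416]·P = 0.0123;  [-0.6140 -0.4052 0.1048]·P = 0.0123
Cramer: x(z) = -0.0201+0.2821z;  y(z) = 0.0000-0.1688z
sphere 1 gives Az²+Bz+C=0 with A=1.1081, B=0.0547, C=-0.1509;  B²−4AC=0.6717;  roots -0.3945, 0.3451;  negative root z = -0.3945
x = -0.1313, y = 0.0666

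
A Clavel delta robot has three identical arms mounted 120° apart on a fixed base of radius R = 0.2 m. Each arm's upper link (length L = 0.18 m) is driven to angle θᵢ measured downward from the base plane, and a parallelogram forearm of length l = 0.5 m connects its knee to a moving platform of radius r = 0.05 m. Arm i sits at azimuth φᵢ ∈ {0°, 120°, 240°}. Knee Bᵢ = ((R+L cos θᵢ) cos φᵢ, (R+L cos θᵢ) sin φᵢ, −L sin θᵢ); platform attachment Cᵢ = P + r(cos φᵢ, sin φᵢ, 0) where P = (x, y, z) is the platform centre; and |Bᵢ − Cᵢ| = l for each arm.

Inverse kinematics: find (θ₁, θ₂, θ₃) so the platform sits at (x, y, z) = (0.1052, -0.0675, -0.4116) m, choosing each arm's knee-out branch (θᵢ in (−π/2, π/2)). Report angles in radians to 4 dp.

arm 1 (φ=0.0°): x'=0.1052, y'=-0.0675
  A cos θ + B sin θ = C:  0.0448·cos θ + -0.4116·sin θ = 0.1156
  γ=atan2(-0.4116,0.0448)=-1.4624;  ψ=arccos(0.2792)=1.2878;  θ1=γ+ψ≈-0.1746
rotate P by −φ2: (-0.1111, -0.0574, -0.4116)
  A=0.2611, B=-0.4116, C=(l²−L²−A²−y'²−z²)/(2L)=-0.0646
  γ=atan2(-0.4116,0.2611)=-1.0056;  ψ=arccos(-0.1325)=1.7037;  θ2=γ+ψ≈0.6981
rotate P by −φ3: (0.0059, 0.1249, -0.4116)
  e−x'=0.1441;  (l²−L²−(e−x')²−y'²−z²)/2L = 0.0328
  θ3 = atan2(B,A) + arccos(C/0.4361) = 0.2615

θ₁ = -0.1746, θ₂ = 0.6981, θ₃ = 0.2615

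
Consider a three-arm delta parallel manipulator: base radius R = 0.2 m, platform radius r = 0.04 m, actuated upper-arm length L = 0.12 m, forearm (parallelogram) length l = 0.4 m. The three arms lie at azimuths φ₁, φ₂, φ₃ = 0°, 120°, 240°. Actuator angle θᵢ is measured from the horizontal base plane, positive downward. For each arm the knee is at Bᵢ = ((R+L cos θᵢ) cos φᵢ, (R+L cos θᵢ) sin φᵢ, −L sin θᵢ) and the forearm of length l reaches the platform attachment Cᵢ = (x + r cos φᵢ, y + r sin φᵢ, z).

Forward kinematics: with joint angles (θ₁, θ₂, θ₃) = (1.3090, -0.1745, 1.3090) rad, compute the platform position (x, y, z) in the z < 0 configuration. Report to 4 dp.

(-0.0853, 0.1478, -0.3644)

arm 1 at φ=0.0°: ρ1 = 0.1911;  centre 1 = (0.1911, 0.0000, -0.1159)
centre 2 = (0.2782·cos120.0°, 0.2782·sin120.0°, 0.0208) = (-0.1391, 0.2409, 0.0208)
centre 3 = (0.1911·cos240.0°, 0.1911·sin240.0°, -0.1159) = (-0.0955, -0.1655, -0.1159)
|centre ₂|²−|centre ₁|² = 0.0279;  |centre ₃|²−|centre ₁|² = 0.0000
[-0.6603 0.4818 0.2735]·P = 0.0279;  [-0.5732 -0.3309 0.0000]·P = 0.0000
det = 0.4947;  x = -0.0186+0.1830z,  y = 0.0323+-0.3169z
into |P−centre ₁|² = l²: 1.1339z² + 0.1346z + -0.1015 = 0;  Δ = 0.4787;  z = -0.3644 or 0.2457 → z<0 root = -0.3644
x = -0.0853, y = 0.1478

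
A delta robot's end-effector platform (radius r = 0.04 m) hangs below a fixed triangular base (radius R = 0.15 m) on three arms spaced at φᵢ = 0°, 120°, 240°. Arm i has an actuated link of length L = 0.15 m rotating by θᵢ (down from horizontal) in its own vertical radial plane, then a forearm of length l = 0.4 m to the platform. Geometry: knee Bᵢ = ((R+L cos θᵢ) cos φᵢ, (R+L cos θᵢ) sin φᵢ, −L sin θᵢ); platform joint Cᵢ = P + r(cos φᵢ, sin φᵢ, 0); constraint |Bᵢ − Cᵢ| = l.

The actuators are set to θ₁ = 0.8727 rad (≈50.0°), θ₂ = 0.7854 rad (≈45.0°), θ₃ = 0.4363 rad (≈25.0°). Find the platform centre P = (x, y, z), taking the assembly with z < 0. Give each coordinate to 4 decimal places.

O1 = (0.2064·cos0.0°, 0.2064·sin0.0°, -0.1149) = (0.2064, 0.0000, -0.1149)
O2 = (0.2161·cos120.0°, 0.2161·sin120.0°, -0.1061) = (-0.1080, 0.1871, -0.1061)
O3 = (0.2459·cos240.0°, 0.2459·sin240.0°, -0.0634) = (-0.1230, -0.2130, -0.0634)
eliminate P² terms by subtracting sphere 1 from 2 and 3
[-0.6289 0.3742 0.0177]·P = 0.0021;  [-0.6588 -0.4260 0.1030]·P = 0.0087
Cramer: x(z) = -0.0081+0.0896z;  y(z) = -0.0079+0.1033z
sphere 1 gives Az²+Bz+C=0 with A=1.0187, B=0.1897, C=-0.1007;  B²−4AC=0.4464;  roots -0.4211, 0.2348;  negative root z = -0.4211
x = -0.0458, y = -0.0514

(-0.0458, -0.0514, -0.4211)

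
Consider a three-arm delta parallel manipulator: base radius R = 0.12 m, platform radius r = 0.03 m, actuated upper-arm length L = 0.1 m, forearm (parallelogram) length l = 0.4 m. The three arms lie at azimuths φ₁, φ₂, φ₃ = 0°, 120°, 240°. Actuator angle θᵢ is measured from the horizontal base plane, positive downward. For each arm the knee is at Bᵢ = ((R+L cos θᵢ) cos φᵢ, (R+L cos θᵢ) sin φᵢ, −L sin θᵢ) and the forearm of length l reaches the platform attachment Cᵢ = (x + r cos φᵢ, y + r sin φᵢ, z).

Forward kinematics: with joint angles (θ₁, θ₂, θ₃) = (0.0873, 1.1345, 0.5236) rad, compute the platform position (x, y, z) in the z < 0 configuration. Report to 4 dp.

φ1=0.0°: virtual centre (0.1896, 0.0000, -0.0087), radius l
S2 = (0.1323·cos120.0°, 0.1323·sin120.0°, -0.0906) = (-0.0661, 0.1145, -0.0906)
arm 3 at φ=240.0°: e+L cos θ3 = 0.1766;  S3 = (-0.0883, -0.1529, -0.0500)
subtract pairs → two planes through P
[-0.5115 0.2291 -0.1638]·P = -0.0103;  [-0.5558 -0.3059 -0.0826]·P = -0.0023
det = 0.2838;  x = 0.0130+-0.2432z,  y = -0.0160+0.1721z
quadratic in z: (1.0888)z²+(0.0978)z+(-0.1285)=0, √Δ=0.7544 → z ∈ {-0.3914, 0.3015}; z = -0.3914 (taking z<0)
x = 0.1082, y = -0.0833

(0.1082, -0.0833, -0.3914)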